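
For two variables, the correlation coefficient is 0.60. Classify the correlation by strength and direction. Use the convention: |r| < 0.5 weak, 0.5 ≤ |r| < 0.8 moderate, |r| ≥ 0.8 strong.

r = 0.60 > 0 so the relationship is positive.
|r| = 0.60, which falls in the moderate range.

moderate positive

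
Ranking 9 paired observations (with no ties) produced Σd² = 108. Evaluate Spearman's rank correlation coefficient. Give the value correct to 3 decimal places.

ρ = 1 − 6Σd² / [n(n²−1)] = 1 − 6×108 / (9×80)
  = 1 − 648/720 = 1 − 0.9000 ≈ 0.100

0.100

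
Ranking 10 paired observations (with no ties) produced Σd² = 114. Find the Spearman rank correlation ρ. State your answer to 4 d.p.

0.3091

ρ = 1 − 6Σd² / [n(n²−1)] = 1 − 6×114 / (10×99)
  = 1 − 684/990 = 1 − 0.69091 ≈ 0.3091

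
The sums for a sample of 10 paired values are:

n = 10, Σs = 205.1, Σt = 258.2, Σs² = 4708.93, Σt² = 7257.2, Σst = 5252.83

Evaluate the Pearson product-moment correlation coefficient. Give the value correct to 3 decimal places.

-0.079

r = (nΣst − ΣsΣt) / √[(nΣs² − (Σs)²)(nΣt² − (Σt)²)]
Numerator: 10×5252.83 − 205.1×258.2 = -428.52
Denominator: √[(47089.3 − 42066.01)(72572 − 66667.24)] = √[5023.29 × 5904.76] = 5446.2209
r = -428.52 / 5446.2209 ≈ -0.079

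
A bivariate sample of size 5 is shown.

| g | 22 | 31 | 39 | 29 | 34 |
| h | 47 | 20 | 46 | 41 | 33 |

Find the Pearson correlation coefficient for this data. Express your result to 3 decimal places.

n = 5, Σg = 155, Σh = 187, Σg² = 4963, Σh² = 7495, Σgh = 5759
nΣgh − ΣgΣh = 28795 − 28985 = -190
nΣg² − (Σg)² = 24815 − 24025 = 790; nΣh² − (Σh)² = 37475 − 34969 = 2506
r = -190 / √(790 × 2506) = -190 / 1407.0323 ≈ -0.135

-0.135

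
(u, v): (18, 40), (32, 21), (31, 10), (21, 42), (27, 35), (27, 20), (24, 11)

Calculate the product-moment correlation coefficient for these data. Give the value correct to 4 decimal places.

-0.6606

n = 7, Σu = 180, Σv = 179, Σu² = 4784, Σv² = 5651, Σuv = 4333
nΣuv − ΣuΣv = 30331 − 32220 = -1889
nΣu² − (Σu)² = 33488 − 32400 = 1088; nΣv² − (Σv)² = 39557 − 32041 = 7516
r = -1889 / √(1088 × 7516) = -1889 / 2859.6168 ≈ -0.6606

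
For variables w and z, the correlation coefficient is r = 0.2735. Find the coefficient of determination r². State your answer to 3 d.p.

r² = (0.2735)² = 0.075

0.075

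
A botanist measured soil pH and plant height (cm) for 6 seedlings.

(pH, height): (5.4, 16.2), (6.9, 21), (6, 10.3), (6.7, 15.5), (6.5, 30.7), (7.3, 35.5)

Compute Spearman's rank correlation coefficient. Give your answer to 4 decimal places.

0.6000

Rank pH: 1, 5, 2, 4, 3, 6
Rank height: 3, 4, 1, 2, 5, 6
d = rank(pH) − rank(height): -2, 1, 1, 2, -2, 0; Σd² = 14
ρ = 1 − 6Σd² / [n(n²−1)] = 1 − 6×14 / (6×35) = 1 − 84/210 ≈ 0.6000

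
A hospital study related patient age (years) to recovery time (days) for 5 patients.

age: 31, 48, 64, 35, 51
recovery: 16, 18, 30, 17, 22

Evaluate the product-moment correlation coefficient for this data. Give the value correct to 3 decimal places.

n = 5, Σx = 229, Σy = 103, Σx² = 11187, Σy² = 2253, Σxy = 4997
nΣxy − ΣxΣy = 24985 − 23587 = 1398
nΣx² − (Σx)² = 55935 − 52441 = 3494; nΣy² − (Σy)² = 11265 − 10609 = 656
r = 1398 / √(3494 × 656) = 1398 / 1513.9564 ≈ 0.923

0.923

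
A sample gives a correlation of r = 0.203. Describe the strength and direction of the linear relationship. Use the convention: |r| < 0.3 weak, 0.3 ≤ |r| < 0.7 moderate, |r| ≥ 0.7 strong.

weak positive

r = 0.203 > 0 so the relationship is positive.
|r| = 0.203, which falls in the weak range.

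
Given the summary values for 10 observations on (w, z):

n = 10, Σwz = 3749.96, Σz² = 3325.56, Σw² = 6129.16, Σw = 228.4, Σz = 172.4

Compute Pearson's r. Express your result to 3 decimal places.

-0.330

r = (nΣwz − ΣwΣz) / √[(nΣw² − (Σw)²)(nΣz² − (Σz)²)]
Numerator: 10×3749.96 − 228.4×172.4 = -1876.56
Denominator: √[(61291.6 − 52166.56)(33255.6 − 29721.76)] = √[9125.04 × 3533.84] = 5678.5941
r = -1876.56 / 5678.5941 ≈ -0.330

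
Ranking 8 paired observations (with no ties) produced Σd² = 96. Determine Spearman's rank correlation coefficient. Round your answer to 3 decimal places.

ρ = 1 − 6Σd² / [n(n²−1)] = 1 − 6×96 / (8×63)
  = 1 − 576/504 = 1 − 1.1429 ≈ -0.143

-0.143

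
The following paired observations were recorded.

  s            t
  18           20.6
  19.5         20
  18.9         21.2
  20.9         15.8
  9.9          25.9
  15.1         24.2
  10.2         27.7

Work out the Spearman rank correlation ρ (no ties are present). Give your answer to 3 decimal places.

-0.929

Rank s: 4, 6, 5, 7, 1, 3, 2
Rank t: 3, 2, 4, 1, 6, 5, 7
d = rank(s) − rank(t): 1, 4, 1, 6, -5, -2, -5; Σd² = 108
ρ = 1 − 6Σd² / [n(n²−1)] = 1 − 6×108 / (7×48) = 1 − 648/336 ≈ -0.929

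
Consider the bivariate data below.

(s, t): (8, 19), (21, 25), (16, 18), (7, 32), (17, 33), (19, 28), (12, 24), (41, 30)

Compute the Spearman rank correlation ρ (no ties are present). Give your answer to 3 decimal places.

0.190

Rank s: 2, 7, 4, 1, 5, 6, 3, 8
Rank t: 2, 4, 1, 7, 8, 5, 3, 6
d = rank(s) − rank(t): 0, 3, 3, -6, -3, 1, 0, 2; Σd² = 68
ρ = 1 − 6Σd² / [n(n²−1)] = 1 − 6×68 / (8×63) = 1 − 408/504 ≈ 0.190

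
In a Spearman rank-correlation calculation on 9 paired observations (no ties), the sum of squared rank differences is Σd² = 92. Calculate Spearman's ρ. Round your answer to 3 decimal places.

ρ = 1 − 6Σd² / [n(n²−1)] = 1 − 6×92 / (9×80)
  = 1 − 552/720 = 1 − 0.7667 ≈ 0.233

0.233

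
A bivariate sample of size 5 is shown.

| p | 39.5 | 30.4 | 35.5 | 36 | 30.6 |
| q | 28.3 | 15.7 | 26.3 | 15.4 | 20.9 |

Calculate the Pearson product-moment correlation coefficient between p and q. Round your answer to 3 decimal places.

n = 5, Σp = 172, Σq = 106.6, Σp² = 5977.02, Σq² = 2413.04, Σpq = 3722.72
nΣpq − ΣpΣq = 18613.6 − 18335.2 = 278.4
nΣp² − (Σp)² = 29885.1 − 29584 = 301.1; nΣq² − (Σq)² = 12065.2 − 11363.56 = 701.64
r = 278.4 / √(301.1 × 701.64) = 278.4 / 459.6344 ≈ 0.606

0.606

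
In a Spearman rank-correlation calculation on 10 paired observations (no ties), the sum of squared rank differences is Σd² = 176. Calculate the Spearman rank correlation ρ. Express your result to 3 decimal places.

-0.067

ρ = 1 − 6Σd² / [n(n²−1)] = 1 − 6×176 / (10×99)
  = 1 − 1056/990 = 1 − 1.0667 ≈ -0.067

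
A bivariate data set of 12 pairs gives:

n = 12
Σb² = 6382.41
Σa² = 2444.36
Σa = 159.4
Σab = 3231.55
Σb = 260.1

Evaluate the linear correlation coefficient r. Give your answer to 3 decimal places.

r = (nΣab − ΣaΣb) / √[(nΣa² − (Σa)²)(nΣb² − (Σb)²)]
Numerator: 12×3231.55 − 159.4×260.1 = -2681.34
Denominator: √[(29332.32 − 25408.36)(76588.92 − 67652.01)] = √[3923.96 × 8936.91] = 5921.8306
r = -2681.34 / 5921.8306 ≈ -0.453

-0.453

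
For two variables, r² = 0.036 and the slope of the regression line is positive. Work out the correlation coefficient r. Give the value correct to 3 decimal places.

|r| = √0.036 = 0.190
The association is positive, so r = 0.190.

0.190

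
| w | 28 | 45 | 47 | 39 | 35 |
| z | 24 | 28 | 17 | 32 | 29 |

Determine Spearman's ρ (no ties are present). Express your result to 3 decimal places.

-0.300

Rank w: 1, 4, 5, 3, 2
Rank z: 2, 3, 1, 5, 4
d = rank(w) − rank(z): -1, 1, 4, -2, -2; Σd² = 26
ρ = 1 − 6Σd² / [n(n²−1)] = 1 − 6×26 / (5×24) = 1 − 156/120 ≈ -0.300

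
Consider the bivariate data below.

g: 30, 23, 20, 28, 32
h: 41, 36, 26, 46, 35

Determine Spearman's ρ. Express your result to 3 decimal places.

Rank g: 4, 2, 1, 3, 5
Rank h: 4, 3, 1, 5, 2
d = rank(g) − rank(h): 0, -1, 0, -2, 3; Σd² = 14
ρ = 1 − 6Σd² / [n(n²−1)] = 1 − 6×14 / (5×24) = 1 − 84/120 ≈ 0.300

0.300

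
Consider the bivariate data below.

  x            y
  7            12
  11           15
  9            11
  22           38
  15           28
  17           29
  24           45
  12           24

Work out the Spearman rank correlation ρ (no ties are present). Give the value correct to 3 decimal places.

Rank x: 1, 3, 2, 7, 5, 6, 8, 4
Rank y: 2, 3, 1, 7, 5, 6, 8, 4
d = rank(x) − rank(y): -1, 0, 1, 0, 0, 0, 0, 0; Σd² = 2
ρ = 1 − 6Σd² / [n(n²−1)] = 1 − 6×2 / (8×63) = 1 − 12/504 ≈ 0.976

0.976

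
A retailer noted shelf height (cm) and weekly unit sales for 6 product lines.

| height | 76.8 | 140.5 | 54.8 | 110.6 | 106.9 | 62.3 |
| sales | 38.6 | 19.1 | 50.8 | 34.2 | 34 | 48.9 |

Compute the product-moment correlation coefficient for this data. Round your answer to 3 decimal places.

-0.974

n = 6, Σx = 551.9, Σy = 225.6, Σx² = 56182.79, Σy² = 9152.26, Σxy = 18895.46
nΣxy − ΣxΣy = 113372.76 − 124508.64 = -11135.88
nΣx² − (Σx)² = 337096.74 − 304593.61 = 32503.13; nΣy² − (Σy)² = 54913.56 − 50895.36 = 4018.2
r = -11135.88 / √(32503.13 × 4018.2) = -11135.88 / 11428.2141 ≈ -0.974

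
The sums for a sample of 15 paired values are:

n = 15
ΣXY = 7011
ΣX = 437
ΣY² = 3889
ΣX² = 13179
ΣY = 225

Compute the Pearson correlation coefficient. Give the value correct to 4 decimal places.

0.9505

r = (nΣXY − ΣXΣY) / √[(nΣX² − (ΣX)²)(nΣY² − (ΣY)²)]
Numerator: 15×7011 − 437×225 = 6840
Denominator: √[(197685 − 190969)(58335 − 50625)] = √[6716 × 7710] = 7195.8571
r = 6840 / 7195.8571 ≈ 0.9505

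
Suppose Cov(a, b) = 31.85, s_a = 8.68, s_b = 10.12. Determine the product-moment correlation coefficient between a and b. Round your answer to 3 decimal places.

r = Cov(a,b) / (s_a · s_b) = 31.85 / (8.68 × 10.12)
  = 31.85 / 87.8416 ≈ 0.363

0.363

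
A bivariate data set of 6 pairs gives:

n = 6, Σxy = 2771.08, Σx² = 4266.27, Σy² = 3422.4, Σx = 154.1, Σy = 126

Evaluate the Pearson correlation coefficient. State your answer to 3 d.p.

-0.950

r = (nΣxy − ΣxΣy) / √[(nΣx² − (Σx)²)(nΣy² − (Σy)²)]
Numerator: 6×2771.08 − 154.1×126 = -2790.12
Denominator: √[(25597.62 − 23746.81)(20534.4 − 15876)] = √[1850.81 × 4658.4] = 2936.2924
r = -2790.12 / 2936.2924 ≈ -0.950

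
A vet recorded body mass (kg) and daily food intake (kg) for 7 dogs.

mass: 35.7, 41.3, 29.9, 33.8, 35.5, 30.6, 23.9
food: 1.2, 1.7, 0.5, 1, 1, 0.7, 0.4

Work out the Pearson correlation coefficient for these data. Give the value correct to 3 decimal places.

n = 7, Σx = 230.7, Σy = 6.5, Σx² = 7784.45, Σy² = 7.23, Σxy = 228.28
nΣxy − ΣxΣy = 1597.96 − 1499.55 = 98.41
nΣx² − (Σx)² = 54491.15 − 53222.49 = 1268.66; nΣy² − (Σy)² = 50.61 − 42.25 = 8.36
r = 98.41 / √(1268.66 × 8.36) = 98.41 / 102.9854 ≈ 0.956

0.956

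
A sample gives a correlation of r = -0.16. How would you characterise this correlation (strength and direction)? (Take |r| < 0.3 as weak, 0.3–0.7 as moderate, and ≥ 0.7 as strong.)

weak negative

r = -0.16 < 0 so the relationship is negative.
|r| = 0.16, which falls in the weak range.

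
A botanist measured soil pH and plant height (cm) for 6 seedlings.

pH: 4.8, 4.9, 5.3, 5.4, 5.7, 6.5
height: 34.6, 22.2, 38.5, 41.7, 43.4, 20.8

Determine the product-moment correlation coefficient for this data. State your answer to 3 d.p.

n = 6, Σx = 32.6, Σy = 201.2, Σx² = 179.04, Σy² = 7227.34, Σxy = 1086.67
nΣxy − ΣxΣy = 6520.02 − 6559.12 = -39.1
nΣx² − (Σx)² = 1074.24 − 1062.76 = 11.48; nΣy² − (Σy)² = 43364.04 − 40481.44 = 2882.6
r = -39.1 / √(11.48 × 2882.6) = -39.1 / 181.9127 ≈ -0.215

-0.215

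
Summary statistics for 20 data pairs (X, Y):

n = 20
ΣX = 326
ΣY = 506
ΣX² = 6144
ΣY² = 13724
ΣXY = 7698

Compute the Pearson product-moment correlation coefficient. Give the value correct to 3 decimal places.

r = (nΣXY − ΣXΣY) / √[(nΣX² − (ΣX)²)(nΣY² − (ΣY)²)]
Numerator: 20×7698 − 326×506 = -10996
Denominator: √[(122880 − 106276)(274480 − 256036)] = √[16604 × 18444] = 17499.8336
r = -10996 / 17499.8336 ≈ -0.628

-0.628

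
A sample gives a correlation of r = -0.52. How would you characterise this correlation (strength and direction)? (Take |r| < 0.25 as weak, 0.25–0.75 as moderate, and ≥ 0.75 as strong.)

r = -0.52 < 0 so the relationship is negative.
|r| = 0.52, which falls in the moderate range.

moderate negative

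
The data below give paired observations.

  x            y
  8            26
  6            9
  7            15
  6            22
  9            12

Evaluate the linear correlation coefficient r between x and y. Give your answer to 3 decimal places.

n = 5, Σx = 36, Σy = 84, Σx² = 266, Σy² = 1610, Σxy = 607
nΣxy − ΣxΣy = 3035 − 3024 = 11
nΣx² − (Σx)² = 1330 − 1296 = 34; nΣy² − (Σy)² = 8050 − 7056 = 994
r = 11 / √(34 × 994) = 11 / 183.8369 ≈ 0.060

0.060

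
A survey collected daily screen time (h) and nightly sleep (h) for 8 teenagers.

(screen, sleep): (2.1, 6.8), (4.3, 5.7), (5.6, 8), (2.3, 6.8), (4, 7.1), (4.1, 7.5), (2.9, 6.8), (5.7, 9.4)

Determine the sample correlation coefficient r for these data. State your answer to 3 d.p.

0.627

n = 8, Σx = 31, Σy = 58.1, Σx² = 133.26, Σy² = 430.23, Σxy = 231.68
nΣxy − ΣxΣy = 1853.44 − 1801.1 = 52.34
nΣx² − (Σx)² = 1066.08 − 961 = 105.08; nΣy² − (Σy)² = 3441.84 − 3375.61 = 66.23
r = 52.34 / √(105.08 × 66.23) = 52.34 / 83.4233 ≈ 0.627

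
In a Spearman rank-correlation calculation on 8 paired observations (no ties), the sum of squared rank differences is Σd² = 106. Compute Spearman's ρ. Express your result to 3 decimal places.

ρ = 1 − 6Σd² / [n(n²−1)] = 1 − 6×106 / (8×63)
  = 1 − 636/504 = 1 − 1.2619 ≈ -0.262

-0.262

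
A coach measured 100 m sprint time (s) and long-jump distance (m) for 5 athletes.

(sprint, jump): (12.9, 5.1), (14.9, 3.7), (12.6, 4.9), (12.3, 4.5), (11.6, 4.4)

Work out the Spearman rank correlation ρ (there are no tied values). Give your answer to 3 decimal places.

0.000

Rank sprint: 4, 5, 3, 2, 1
Rank jump: 5, 1, 4, 3, 2
d = rank(sprint) − rank(jump): -1, 4, -1, -1, -1; Σd² = 20
ρ = 1 − 6Σd² / [n(n²−1)] = 1 − 6×20 / (5×24) = 1 − 120/120 ≈ 0.000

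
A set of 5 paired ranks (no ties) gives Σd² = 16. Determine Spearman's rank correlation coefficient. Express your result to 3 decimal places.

ρ = 1 − 6Σd² / [n(n²−1)] = 1 − 6×16 / (5×24)
  = 1 − 96/120 = 1 − 0.8000 ≈ 0.200

0.200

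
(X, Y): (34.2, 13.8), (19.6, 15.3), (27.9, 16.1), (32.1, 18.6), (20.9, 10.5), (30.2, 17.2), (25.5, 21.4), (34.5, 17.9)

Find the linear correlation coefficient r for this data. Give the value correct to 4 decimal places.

n = 8, ΣX = 224.9, ΣY = 130.8, ΣX² = 6551.97, ΣY² = 2214.16, ΣXY = 3720.23
nΣXY − ΣXΣY = 29761.84 − 29416.92 = 344.92
nΣX² − (ΣX)² = 52415.76 − 50580.01 = 1835.75; nΣY² − (ΣY)² = 17713.28 − 17108.64 = 604.64
r = 344.92 / √(1835.75 × 604.64) = 344.92 / 1053.5501 ≈ 0.3274

0.3274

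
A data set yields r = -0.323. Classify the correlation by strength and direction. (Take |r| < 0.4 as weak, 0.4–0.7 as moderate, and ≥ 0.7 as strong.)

r = -0.323 < 0 so the relationship is negative.
|r| = 0.323, which falls in the weak range.

weak negative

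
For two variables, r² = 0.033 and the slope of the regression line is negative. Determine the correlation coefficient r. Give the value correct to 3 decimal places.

-0.182

|r| = √0.033 = 0.182
The association is negative, so r = −0.182.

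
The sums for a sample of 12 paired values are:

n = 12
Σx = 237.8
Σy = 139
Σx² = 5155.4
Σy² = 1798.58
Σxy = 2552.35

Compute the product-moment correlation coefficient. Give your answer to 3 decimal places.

-0.700

r = (nΣxy − ΣxΣy) / √[(nΣx² − (Σx)²)(nΣy² − (Σy)²)]
Numerator: 12×2552.35 − 237.8×139 = -2426
Denominator: √[(61864.8 − 56548.84)(21582.96 − 19321)] = √[5315.96 × 2261.96] = 3467.6345
r = -2426 / 3467.6345 ≈ -0.700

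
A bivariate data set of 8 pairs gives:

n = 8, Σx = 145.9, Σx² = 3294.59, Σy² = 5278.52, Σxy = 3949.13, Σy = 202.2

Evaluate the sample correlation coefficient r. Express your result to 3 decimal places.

0.802

r = (nΣxy − ΣxΣy) / √[(nΣx² − (Σx)²)(nΣy² − (Σy)²)]
Numerator: 8×3949.13 − 145.9×202.2 = 2092.06
Denominator: √[(26356.72 − 21286.81)(42228.16 − 40884.84)] = √[5069.91 × 1343.32] = 2609.6957
r = 2092.06 / 2609.6957 ≈ 0.802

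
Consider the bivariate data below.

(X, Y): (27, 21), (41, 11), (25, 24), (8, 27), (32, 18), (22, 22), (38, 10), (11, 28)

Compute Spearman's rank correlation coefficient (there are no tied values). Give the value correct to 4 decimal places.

Rank X: 5, 8, 4, 1, 6, 3, 7, 2
Rank Y: 4, 2, 6, 7, 3, 5, 1, 8
d = rank(X) − rank(Y): 1, 6, -2, -6, 3, -2, 6, -6; Σd² = 162
ρ = 1 − 6Σd² / [n(n²−1)] = 1 − 6×162 / (8×63) = 1 − 972/504 ≈ -0.9286

-0.9286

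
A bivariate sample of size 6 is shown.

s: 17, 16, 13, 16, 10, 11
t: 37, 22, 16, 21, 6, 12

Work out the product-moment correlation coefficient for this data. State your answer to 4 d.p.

0.9007

n = 6, Σs = 83, Σt = 114, Σs² = 1191, Σt² = 2730, Σst = 1717
nΣst − ΣsΣt = 10302 − 9462 = 840
nΣs² − (Σs)² = 7146 − 6889 = 257; nΣt² − (Σt)² = 16380 − 12996 = 3384
r = 840 / √(257 × 3384) = 840 / 932.5706 ≈ 0.9007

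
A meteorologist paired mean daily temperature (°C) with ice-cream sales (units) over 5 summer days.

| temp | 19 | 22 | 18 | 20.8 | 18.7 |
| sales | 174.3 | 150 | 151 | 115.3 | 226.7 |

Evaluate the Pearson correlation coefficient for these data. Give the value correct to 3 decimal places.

-0.492

n = 5, Σx = 98.5, Σy = 817.3, Σx² = 1951.33, Σy² = 140368.47, Σxy = 15967.23
nΣxy − ΣxΣy = 79836.15 − 80504.05 = -667.9
nΣx² − (Σx)² = 9756.65 − 9702.25 = 54.4; nΣy² − (Σy)² = 701842.35 − 667979.29 = 33863.06
r = -667.9 / √(54.4 × 33863.06) = -667.9 / 1357.2584 ≈ -0.492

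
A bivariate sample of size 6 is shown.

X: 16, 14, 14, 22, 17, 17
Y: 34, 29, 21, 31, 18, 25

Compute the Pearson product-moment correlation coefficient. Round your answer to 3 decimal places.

n = 6, ΣX = 100, ΣY = 158, ΣX² = 1710, ΣY² = 4348, ΣXY = 2657
nΣXY − ΣXΣY = 15942 − 15800 = 142
nΣX² − (ΣX)² = 10260 − 10000 = 260; nΣY² − (ΣY)² = 26088 − 24964 = 1124
r = 142 / √(260 × 1124) = 142 / 540.5923 ≈ 0.263

0.263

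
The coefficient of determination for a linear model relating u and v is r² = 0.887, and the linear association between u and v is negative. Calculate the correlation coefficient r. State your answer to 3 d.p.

-0.942

|r| = √0.887 = 0.942
The association is negative, so r = −0.942.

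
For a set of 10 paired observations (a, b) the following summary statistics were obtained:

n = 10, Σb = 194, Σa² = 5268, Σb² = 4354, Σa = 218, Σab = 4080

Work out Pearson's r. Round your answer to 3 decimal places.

-0.270

r = (nΣab − ΣaΣb) / √[(nΣa² − (Σa)²)(nΣb² − (Σb)²)]
Numerator: 10×4080 − 218×194 = -1492
Denominator: √[(52680 − 47524)(43540 − 37636)] = √[5156 × 5904] = 5517.3385
r = -1492 / 5517.3385 ≈ -0.270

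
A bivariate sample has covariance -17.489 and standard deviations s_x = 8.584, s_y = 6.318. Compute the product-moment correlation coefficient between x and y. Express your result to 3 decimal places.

r = Cov(x,y) / (s_x · s_y) = -17.489 / (8.584 × 6.318)
  = -17.489 / 54.2337 ≈ -0.322

-0.322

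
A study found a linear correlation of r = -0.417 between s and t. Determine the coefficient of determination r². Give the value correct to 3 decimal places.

0.174

r² = (-0.417)² = 0.174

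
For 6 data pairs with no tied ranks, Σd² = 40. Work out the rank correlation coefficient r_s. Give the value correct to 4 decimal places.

ρ = 1 − 6Σd² / [n(n²−1)] = 1 − 6×40 / (6×35)
  = 1 − 240/210 = 1 − 1.14286 ≈ -0.1429

-0.1429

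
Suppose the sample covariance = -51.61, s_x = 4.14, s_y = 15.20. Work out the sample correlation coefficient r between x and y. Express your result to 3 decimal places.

r = Cov(x,y) / (s_x · s_y) = -51.61 / (4.14 × 15.20)
  = -51.61 / 62.9280 ≈ -0.820

-0.820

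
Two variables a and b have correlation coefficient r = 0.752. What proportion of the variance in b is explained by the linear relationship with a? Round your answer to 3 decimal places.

0.566

r² = (0.752)² = 0.566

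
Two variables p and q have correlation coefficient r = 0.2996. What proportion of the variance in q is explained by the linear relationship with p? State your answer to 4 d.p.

r² = (0.2996)² = 0.0898

0.0898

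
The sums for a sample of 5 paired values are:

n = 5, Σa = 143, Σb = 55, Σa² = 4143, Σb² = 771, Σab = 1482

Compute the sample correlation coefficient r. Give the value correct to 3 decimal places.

r = (nΣab − ΣaΣb) / √[(nΣa² − (Σa)²)(nΣb² − (Σb)²)]
Numerator: 5×1482 − 143×55 = -455
Denominator: √[(20715 − 20449)(3855 − 3025)] = √[266 × 830] = 469.8723
r = -455 / 469.8723 ≈ -0.968

-0.968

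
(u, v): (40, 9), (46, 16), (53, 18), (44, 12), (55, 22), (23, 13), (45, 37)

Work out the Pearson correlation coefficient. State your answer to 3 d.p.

0.340

n = 7, Σu = 306, Σv = 127, Σu² = 14040, Σv² = 2827, Σuv = 5752
nΣuv − ΣuΣv = 40264 − 38862 = 1402
nΣu² − (Σu)² = 98280 − 93636 = 4644; nΣv² − (Σv)² = 19789 − 16129 = 3660
r = 1402 / √(4644 × 3660) = 1402 / 4122.7467 ≈ 0.340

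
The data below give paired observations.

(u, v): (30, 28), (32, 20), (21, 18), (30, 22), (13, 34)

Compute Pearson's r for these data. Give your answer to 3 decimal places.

n = 5, Σu = 126, Σv = 122, Σu² = 3434, Σv² = 3148, Σuv = 2960
nΣuv − ΣuΣv = 14800 − 15372 = -572
nΣu² − (Σu)² = 17170 − 15876 = 1294; nΣv² − (Σv)² = 15740 − 14884 = 856
r = -572 / √(1294 × 856) = -572 / 1052.4562 ≈ -0.543

-0.543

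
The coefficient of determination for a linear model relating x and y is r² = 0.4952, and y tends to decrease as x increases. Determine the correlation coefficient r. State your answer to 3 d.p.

|r| = √0.4952 = 0.704
The association is negative, so r = −0.704.

-0.704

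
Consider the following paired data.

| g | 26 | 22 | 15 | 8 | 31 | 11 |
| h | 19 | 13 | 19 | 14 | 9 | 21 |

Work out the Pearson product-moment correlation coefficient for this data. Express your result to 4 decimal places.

-0.4972

n = 6, Σg = 113, Σh = 95, Σg² = 2531, Σh² = 1609, Σgh = 1687
nΣgh − ΣgΣh = 10122 − 10735 = -613
nΣg² − (Σg)² = 15186 − 12769 = 2417; nΣh² − (Σh)² = 9654 − 9025 = 629
r = -613 / √(2417 × 629) = -613 / 1233.0016 ≈ -0.4972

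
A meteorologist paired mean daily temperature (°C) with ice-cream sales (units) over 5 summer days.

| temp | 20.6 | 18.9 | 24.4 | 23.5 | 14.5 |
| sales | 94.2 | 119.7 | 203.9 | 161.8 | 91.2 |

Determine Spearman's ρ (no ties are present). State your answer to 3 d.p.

0.900

Rank temp: 3, 2, 5, 4, 1
Rank sales: 2, 3, 5, 4, 1
d = rank(temp) − rank(sales): 1, -1, 0, 0, 0; Σd² = 2
ρ = 1 − 6Σd² / [n(n²−1)] = 1 − 6×2 / (5×24) = 1 − 12/120 ≈ 0.900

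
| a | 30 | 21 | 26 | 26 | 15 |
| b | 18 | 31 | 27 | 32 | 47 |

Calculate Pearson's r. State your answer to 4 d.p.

n = 5, Σa = 118, Σb = 155, Σa² = 2918, Σb² = 5247, Σab = 3430
nΣab − ΣaΣb = 17150 − 18290 = -1140
nΣa² − (Σa)² = 14590 − 13924 = 666; nΣb² − (Σb)² = 26235 − 24025 = 2210
r = -1140 / √(666 × 2210) = -1140 / 1213.2024 ≈ -0.9397

-0.9397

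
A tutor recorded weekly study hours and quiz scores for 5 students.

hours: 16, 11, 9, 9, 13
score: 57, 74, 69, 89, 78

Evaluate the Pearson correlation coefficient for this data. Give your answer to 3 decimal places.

n = 5, Σx = 58, Σy = 367, Σx² = 708, Σy² = 27491, Σxy = 4162
nΣxy − ΣxΣy = 20810 − 21286 = -476
nΣx² − (Σx)² = 3540 − 3364 = 176; nΣy² − (Σy)² = 137455 − 134689 = 2766
r = -476 / √(176 × 2766) = -476 / 697.7220 ≈ -0.682

-0.682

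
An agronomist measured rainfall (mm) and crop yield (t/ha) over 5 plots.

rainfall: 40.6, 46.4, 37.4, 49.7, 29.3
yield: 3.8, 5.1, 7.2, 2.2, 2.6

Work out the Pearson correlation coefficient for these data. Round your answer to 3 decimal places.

-0.069

n = 5, Σx = 203.4, Σy = 20.9, Σx² = 8528.66, Σy² = 103.89, Σxy = 845.72
nΣxy − ΣxΣy = 4228.6 − 4251.06 = -22.46
nΣx² − (Σx)² = 42643.3 − 41371.56 = 1271.74; nΣy² − (Σy)² = 519.45 − 436.81 = 82.64
r = -22.46 / √(1271.74 × 82.64) = -22.46 / 324.1860 ≈ -0.069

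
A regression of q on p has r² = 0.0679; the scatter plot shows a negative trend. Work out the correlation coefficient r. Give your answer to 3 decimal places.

-0.261

|r| = √0.0679 = 0.261
The association is negative, so r = −0.261.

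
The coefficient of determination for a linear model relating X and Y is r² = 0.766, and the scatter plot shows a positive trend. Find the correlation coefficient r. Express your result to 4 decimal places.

|r| = √0.766 = 0.8752
The association is positive, so r = 0.8752.

0.8752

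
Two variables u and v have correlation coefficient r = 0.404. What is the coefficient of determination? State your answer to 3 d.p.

0.163

r² = (0.404)² = 0.163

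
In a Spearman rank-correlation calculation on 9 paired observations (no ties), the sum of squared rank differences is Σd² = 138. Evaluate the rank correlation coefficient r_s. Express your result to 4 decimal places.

ρ = 1 − 6Σd² / [n(n²−1)] = 1 − 6×138 / (9×80)
  = 1 − 828/720 = 1 − 1.15000 ≈ -0.1500

-0.1500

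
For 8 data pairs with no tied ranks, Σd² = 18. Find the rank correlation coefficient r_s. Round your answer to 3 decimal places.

ρ = 1 − 6Σd² / [n(n²−1)] = 1 − 6×18 / (8×63)
  = 1 − 108/504 = 1 − 0.2143 ≈ 0.786

0.786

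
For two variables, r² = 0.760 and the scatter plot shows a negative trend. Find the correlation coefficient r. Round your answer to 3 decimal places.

-0.872

|r| = √0.760 = 0.872
The association is negative, so r = −0.872.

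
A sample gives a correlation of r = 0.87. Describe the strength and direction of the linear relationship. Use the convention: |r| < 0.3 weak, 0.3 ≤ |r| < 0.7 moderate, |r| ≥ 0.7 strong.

r = 0.87 > 0 so the relationship is positive.
|r| = 0.87, which falls in the strong range.

strong positive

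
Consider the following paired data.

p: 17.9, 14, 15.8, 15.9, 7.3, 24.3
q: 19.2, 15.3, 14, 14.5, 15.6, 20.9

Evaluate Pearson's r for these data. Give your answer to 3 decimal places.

n = 6, Σp = 95.2, Σq = 99.5, Σp² = 1662.64, Σq² = 1689.15, Σpq = 1631.38
nΣpq − ΣpΣq = 9788.28 − 9472.4 = 315.88
nΣp² − (Σp)² = 9975.84 − 9063.04 = 912.8; nΣq² − (Σq)² = 10134.9 − 9900.25 = 234.65
r = 315.88 / √(912.8 × 234.65) = 315.88 / 462.8051 ≈ 0.683

0.683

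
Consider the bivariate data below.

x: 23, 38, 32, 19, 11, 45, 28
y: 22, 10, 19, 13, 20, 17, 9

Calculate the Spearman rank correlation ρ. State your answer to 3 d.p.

Rank x: 3, 6, 5, 2, 1, 7, 4
Rank y: 7, 2, 5, 3, 6, 4, 1
d = rank(x) − rank(y): -4, 4, 0, -1, -5, 3, 3; Σd² = 76
ρ = 1 − 6Σd² / [n(n²−1)] = 1 − 6×76 / (7×48) = 1 − 456/336 ≈ -0.357

-0.357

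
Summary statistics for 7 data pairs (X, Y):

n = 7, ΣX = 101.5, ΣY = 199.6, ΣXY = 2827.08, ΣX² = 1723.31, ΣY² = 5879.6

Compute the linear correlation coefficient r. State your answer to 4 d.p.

r = (nΣXY − ΣXΣY) / √[(nΣX² − (ΣX)²)(nΣY² − (ΣY)²)]
Numerator: 7×2827.08 − 101.5×199.6 = -469.84
Denominator: √[(12063.17 − 10302.25)(41157.2 − 39840.16)] = √[1760.92 × 1317.04] = 1522.8927
r = -469.84 / 1522.8927 ≈ -0.3085

-0.3085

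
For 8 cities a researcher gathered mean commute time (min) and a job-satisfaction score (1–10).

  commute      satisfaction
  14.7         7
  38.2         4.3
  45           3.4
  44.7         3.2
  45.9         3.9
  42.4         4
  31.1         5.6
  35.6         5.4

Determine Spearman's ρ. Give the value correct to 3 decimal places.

-0.905

Rank commute: 1, 4, 7, 6, 8, 5, 2, 3
Rank satisfaction: 8, 5, 2, 1, 3, 4, 7, 6
d = rank(commute) − rank(satisfaction): -7, -1, 5, 5, 5, 1, -5, -3; Σd² = 160
ρ = 1 − 6Σd² / [n(n²−1)] = 1 − 6×160 / (8×63) = 1 − 960/504 ≈ -0.905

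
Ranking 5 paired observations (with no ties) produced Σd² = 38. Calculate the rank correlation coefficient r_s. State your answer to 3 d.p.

-0.900

ρ = 1 − 6Σd² / [n(n²−1)] = 1 − 6×38 / (5×24)
  = 1 − 228/120 = 1 − 1.9000 ≈ -0.900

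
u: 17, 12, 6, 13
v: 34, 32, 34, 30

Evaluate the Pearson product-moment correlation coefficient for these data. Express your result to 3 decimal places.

n = 4, Σu = 48, Σv = 130, Σu² = 638, Σv² = 4236, Σuv = 1556
nΣuv − ΣuΣv = 6224 − 6240 = -16
nΣu² − (Σu)² = 2552 − 2304 = 248; nΣv² − (Σv)² = 16944 − 16900 = 44
r = -16 / √(248 × 44) = -16 / 104.4605 ≈ -0.153

-0.153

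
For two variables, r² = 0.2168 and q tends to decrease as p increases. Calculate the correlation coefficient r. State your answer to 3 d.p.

-0.466

|r| = √0.2168 = 0.466
The association is negative, so r = −0.466.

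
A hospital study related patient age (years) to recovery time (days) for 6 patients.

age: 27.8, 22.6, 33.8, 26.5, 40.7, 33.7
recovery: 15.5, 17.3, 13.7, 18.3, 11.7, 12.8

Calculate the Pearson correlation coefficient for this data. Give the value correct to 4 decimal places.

n = 6, Σx = 185.1, Σy = 89.3, Σx² = 5920.47, Σy² = 1362.85, Σxy = 2677.44
nΣxy − ΣxΣy = 16064.64 − 16529.43 = -464.79
nΣx² − (Σx)² = 35522.82 − 34262.01 = 1260.81; nΣy² − (Σy)² = 8177.1 − 7974.49 = 202.61
r = -464.79 / √(1260.81 × 202.61) = -464.79 / 505.4233 ≈ -0.9196

-0.9196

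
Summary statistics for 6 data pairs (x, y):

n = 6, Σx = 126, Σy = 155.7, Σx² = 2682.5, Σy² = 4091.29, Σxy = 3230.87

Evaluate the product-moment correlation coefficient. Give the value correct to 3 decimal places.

-0.901

r = (nΣxy − ΣxΣy) / √[(nΣx² − (Σx)²)(nΣy² − (Σy)²)]
Numerator: 6×3230.87 − 126×155.7 = -232.98
Denominator: √[(16095 − 15876)(24547.74 − 24242.49)] = √[219 × 305.25] = 258.5532
r = -232.98 / 258.5532 ≈ -0.901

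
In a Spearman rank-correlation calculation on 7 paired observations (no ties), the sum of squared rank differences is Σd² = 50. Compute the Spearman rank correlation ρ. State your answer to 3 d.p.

ρ = 1 − 6Σd² / [n(n²−1)] = 1 − 6×50 / (7×48)
  = 1 − 300/336 = 1 − 0.8929 ≈ 0.107

0.107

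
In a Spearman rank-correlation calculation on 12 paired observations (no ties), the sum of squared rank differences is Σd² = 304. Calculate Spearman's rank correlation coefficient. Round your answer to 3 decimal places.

ρ = 1 − 6Σd² / [n(n²−1)] = 1 − 6×304 / (12×143)
  = 1 − 1824/1716 = 1 − 1.0629 ≈ -0.063

-0.063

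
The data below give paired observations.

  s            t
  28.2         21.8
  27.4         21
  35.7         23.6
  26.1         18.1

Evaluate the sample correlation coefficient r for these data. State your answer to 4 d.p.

n = 4, Σs = 117.4, Σt = 84.5, Σs² = 3501.7, Σt² = 1800.81, Σst = 2505.09
nΣst − ΣsΣt = 10020.36 − 9920.3 = 100.06
nΣs² − (Σs)² = 14006.8 − 13782.76 = 224.04; nΣt² − (Σt)² = 7203.24 − 7140.25 = 62.99
r = 100.06 / √(224.04 × 62.99) = 100.06 / 118.7951 ≈ 0.8423

0.8423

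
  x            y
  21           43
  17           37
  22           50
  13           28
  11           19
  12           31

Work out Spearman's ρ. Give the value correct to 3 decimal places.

0.943

Rank x: 5, 4, 6, 3, 1, 2
Rank y: 5, 4, 6, 2, 1, 3
d = rank(x) − rank(y): 0, 0, 0, 1, 0, -1; Σd² = 2
ρ = 1 − 6Σd² / [n(n²−1)] = 1 − 6×2 / (6×35) = 1 − 12/210 ≈ 0.943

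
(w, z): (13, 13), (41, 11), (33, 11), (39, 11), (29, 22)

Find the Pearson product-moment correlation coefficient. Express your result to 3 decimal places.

n = 5, Σw = 155, Σz = 68, Σw² = 5301, Σz² = 1016, Σwz = 2050
nΣwz − ΣwΣz = 10250 − 10540 = -290
nΣw² − (Σw)² = 26505 − 24025 = 2480; nΣz² − (Σz)² = 5080 − 4624 = 456
r = -290 / √(2480 × 456) = -290 / 1063.4284 ≈ -0.273

-0.273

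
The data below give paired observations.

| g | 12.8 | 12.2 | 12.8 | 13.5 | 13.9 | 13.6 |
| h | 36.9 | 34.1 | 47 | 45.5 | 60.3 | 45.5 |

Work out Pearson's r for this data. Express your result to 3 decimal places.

n = 6, Σg = 78.8, Σh = 269.3, Σg² = 1036.94, Σh² = 12510.01, Σgh = 3561.16
nΣgh − ΣgΣh = 21366.96 − 21220.84 = 146.12
nΣg² − (Σg)² = 6221.64 − 6209.44 = 12.2; nΣh² − (Σh)² = 75060.06 − 72522.49 = 2537.57
r = 146.12 / √(12.2 × 2537.57) = 146.12 / 175.9499 ≈ 0.830

0.830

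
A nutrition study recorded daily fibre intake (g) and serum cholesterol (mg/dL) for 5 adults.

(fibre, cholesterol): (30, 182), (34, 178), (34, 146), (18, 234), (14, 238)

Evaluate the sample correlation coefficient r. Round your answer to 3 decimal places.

n = 5, Σx = 130, Σy = 978, Σx² = 3732, Σy² = 197524, Σxy = 24020
nΣxy − ΣxΣy = 120100 − 127140 = -7040
nΣx² − (Σx)² = 18660 − 16900 = 1760; nΣy² − (Σy)² = 987620 − 956484 = 31136
r = -7040 / √(1760 × 31136) = -7040 / 7402.6590 ≈ -0.951

-0.951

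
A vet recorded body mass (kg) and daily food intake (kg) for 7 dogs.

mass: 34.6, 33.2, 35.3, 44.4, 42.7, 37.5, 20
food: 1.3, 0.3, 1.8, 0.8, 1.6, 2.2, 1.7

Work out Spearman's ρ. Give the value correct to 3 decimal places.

0.036

Rank mass: 3, 2, 4, 7, 6, 5, 1
Rank food: 3, 1, 6, 2, 4, 7, 5
d = rank(mass) − rank(food): 0, 1, -2, 5, 2, -2, -4; Σd² = 54
ρ = 1 − 6Σd² / [n(n²−1)] = 1 − 6×54 / (7×48) = 1 − 324/336 ≈ 0.036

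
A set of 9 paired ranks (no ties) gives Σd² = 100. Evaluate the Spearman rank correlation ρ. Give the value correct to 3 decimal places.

0.167

ρ = 1 − 6Σd² / [n(n²−1)] = 1 − 6×100 / (9×80)
  = 1 − 600/720 = 1 − 0.8333 ≈ 0.167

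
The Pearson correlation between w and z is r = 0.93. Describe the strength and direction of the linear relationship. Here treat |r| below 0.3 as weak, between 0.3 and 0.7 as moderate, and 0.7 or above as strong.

strong positive

r = 0.93 > 0 so the relationship is positive.
|r| = 0.93, which falls in the strong range.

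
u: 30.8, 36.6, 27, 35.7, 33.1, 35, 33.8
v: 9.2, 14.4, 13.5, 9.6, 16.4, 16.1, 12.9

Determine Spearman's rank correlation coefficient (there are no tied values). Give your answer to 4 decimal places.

Rank u: 2, 7, 1, 6, 3, 5, 4
Rank v: 1, 5, 4, 2, 7, 6, 3
d = rank(u) − rank(v): 1, 2, -3, 4, -4, -1, 1; Σd² = 48
ρ = 1 − 6Σd² / [n(n²−1)] = 1 − 6×48 / (7×48) = 1 − 288/336 ≈ 0.1429

0.1429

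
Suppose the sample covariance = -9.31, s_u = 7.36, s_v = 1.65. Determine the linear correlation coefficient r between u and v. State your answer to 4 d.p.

-0.7666

r = Cov(u,v) / (s_u · s_v) = -9.31 / (7.36 × 1.65)
  = -9.31 / 12.1440 ≈ -0.7666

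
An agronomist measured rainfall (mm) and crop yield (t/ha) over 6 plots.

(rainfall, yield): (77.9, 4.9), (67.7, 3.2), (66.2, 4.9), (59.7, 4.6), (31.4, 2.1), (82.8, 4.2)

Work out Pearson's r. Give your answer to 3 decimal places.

n = 6, Σx = 385.7, Σy = 23.9, Σx² = 26440.03, Σy² = 101.47, Σxy = 1611.05
nΣxy − ΣxΣy = 9666.3 − 9218.23 = 448.07
nΣx² − (Σx)² = 158640.18 − 148764.49 = 9875.69; nΣy² − (Σy)² = 608.82 − 571.21 = 37.61
r = 448.07 / √(9875.69 × 37.61) = 448.07 / 609.4462 ≈ 0.735

0.735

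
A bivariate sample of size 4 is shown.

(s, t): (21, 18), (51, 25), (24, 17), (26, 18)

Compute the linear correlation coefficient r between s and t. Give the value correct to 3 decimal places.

n = 4, Σs = 122, Σt = 78, Σs² = 4294, Σt² = 1562, Σst = 2529
nΣst − ΣsΣt = 10116 − 9516 = 600
nΣs² − (Σs)² = 17176 − 14884 = 2292; nΣt² − (Σt)² = 6248 − 6084 = 164
r = 600 / √(2292 × 164) = 600 / 613.0971 ≈ 0.979

0.979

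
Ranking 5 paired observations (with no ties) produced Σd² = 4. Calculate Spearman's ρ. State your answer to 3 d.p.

0.800

ρ = 1 − 6Σd² / [n(n²−1)] = 1 − 6×4 / (5×24)
  = 1 − 24/120 = 1 − 0.2000 ≈ 0.800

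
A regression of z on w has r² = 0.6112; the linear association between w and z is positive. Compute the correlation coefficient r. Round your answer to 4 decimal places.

|r| = √0.6112 = 0.7818
The association is positive, so r = 0.7818.

0.7818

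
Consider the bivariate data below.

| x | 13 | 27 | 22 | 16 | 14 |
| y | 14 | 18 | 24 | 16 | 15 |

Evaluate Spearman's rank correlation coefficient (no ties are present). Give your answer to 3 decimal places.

0.900

Rank x: 1, 5, 4, 3, 2
Rank y: 1, 4, 5, 3, 2
d = rank(x) − rank(y): 0, 1, -1, 0, 0; Σd² = 2
ρ = 1 − 6Σd² / [n(n²−1)] = 1 − 6×2 / (5×24) = 1 − 12/120 ≈ 0.900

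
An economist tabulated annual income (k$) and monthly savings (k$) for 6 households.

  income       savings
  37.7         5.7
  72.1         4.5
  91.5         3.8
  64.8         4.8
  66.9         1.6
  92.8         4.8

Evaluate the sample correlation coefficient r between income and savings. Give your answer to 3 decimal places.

-0.264

n = 6, Σx = 425.8, Σy = 25.2, Σx² = 32278.44, Σy² = 115.82, Σxy = 1750.56
nΣxy − ΣxΣy = 10503.36 − 10730.16 = -226.8
nΣx² − (Σx)² = 193670.64 − 181305.64 = 12365; nΣy² − (Σy)² = 694.92 − 635.04 = 59.88
r = -226.8 / √(12365 × 59.88) = -226.8 / 860.4744 ≈ -0.264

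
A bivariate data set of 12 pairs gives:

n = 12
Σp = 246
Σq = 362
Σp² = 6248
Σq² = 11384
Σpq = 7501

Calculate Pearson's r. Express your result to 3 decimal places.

r = (nΣpq − ΣpΣq) / √[(nΣp² − (Σp)²)(nΣq² − (Σq)²)]
Numerator: 12×7501 − 246×362 = 960
Denominator: √[(74976 − 60516)(136608 − 131044)] = √[14460 × 5564] = 8969.6956
r = 960 / 8969.6956 ≈ 0.107

0.107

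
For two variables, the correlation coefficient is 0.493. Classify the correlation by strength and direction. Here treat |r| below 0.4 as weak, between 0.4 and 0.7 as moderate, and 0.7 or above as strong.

moderate positive

r = 0.493 > 0 so the relationship is positive.
|r| = 0.493, which falls in the moderate range.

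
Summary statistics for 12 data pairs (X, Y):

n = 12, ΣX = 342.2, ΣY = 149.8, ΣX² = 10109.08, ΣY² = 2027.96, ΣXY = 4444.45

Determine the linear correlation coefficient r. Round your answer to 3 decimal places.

0.734

r = (nΣXY − ΣXΣY) / √[(nΣX² − (ΣX)²)(nΣY² − (ΣY)²)]
Numerator: 12×4444.45 − 342.2×149.8 = 2071.84
Denominator: √[(121308.96 − 117100.84)(24335.52 − 22440.04)] = √[4208.12 × 1895.48] = 2824.2534
r = 2071.84 / 2824.2534 ≈ 0.734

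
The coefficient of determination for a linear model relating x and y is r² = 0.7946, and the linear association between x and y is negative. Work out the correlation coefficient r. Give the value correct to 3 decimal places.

|r| = √0.7946 = 0.891
The association is negative, so r = −0.891.

-0.891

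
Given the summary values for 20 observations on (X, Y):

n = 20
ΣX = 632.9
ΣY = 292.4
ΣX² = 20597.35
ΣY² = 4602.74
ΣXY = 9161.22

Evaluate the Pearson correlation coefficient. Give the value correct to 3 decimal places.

-0.212

r = (nΣXY − ΣXΣY) / √[(nΣX² − (ΣX)²)(nΣY² − (ΣY)²)]
Numerator: 20×9161.22 − 632.9×292.4 = -1835.56
Denominator: √[(411947 − 400562.41)(92054.8 − 85497.76)] = √[11384.59 × 6557.04] = 8639.9775
r = -1835.56 / 8639.9775 ≈ -0.212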